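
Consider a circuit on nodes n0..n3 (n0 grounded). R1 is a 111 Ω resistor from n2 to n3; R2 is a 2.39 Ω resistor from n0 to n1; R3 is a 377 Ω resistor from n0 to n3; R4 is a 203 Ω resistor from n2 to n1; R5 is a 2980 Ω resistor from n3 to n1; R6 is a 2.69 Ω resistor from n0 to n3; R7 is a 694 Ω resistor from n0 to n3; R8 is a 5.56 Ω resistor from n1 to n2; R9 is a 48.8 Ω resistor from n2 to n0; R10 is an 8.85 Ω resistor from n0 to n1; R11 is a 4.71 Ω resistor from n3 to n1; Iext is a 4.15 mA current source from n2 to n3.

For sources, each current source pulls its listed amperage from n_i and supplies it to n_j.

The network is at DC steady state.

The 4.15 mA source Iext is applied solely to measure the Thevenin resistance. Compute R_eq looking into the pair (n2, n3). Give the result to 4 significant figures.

Element admittances at DC:
  Y(R1) = 0.009009 S between n2,n3
  Y(R2) = 0.4184 S between n0,n1
  Y(R3) = 0.002653 S between n0,n3
  Y(R4) = 0.004926 S between n2,n1
  Y(R5) = 0.0003356 S between n3,n1
  Y(R6) = 0.3717 S between n0,n3
  Y(R7) = 0.001441 S between n0,n3
  Y(R8) = 0.1799 S between n1,n2
  Y(R9) = 0.02049 S between n2,n0
  Y(R10) = 0.1130 S between n0,n1
  Y(R11) = 0.2123 S between n3,n1
  Iext: injects 0.00415 A into n3 (from n2)
Assemble and solve the 3×3 MNA system:
  V(n1)=-0.003068  V(n2)=-0.02178  V(n3)=0.005525

R_eq = 6.580 Ω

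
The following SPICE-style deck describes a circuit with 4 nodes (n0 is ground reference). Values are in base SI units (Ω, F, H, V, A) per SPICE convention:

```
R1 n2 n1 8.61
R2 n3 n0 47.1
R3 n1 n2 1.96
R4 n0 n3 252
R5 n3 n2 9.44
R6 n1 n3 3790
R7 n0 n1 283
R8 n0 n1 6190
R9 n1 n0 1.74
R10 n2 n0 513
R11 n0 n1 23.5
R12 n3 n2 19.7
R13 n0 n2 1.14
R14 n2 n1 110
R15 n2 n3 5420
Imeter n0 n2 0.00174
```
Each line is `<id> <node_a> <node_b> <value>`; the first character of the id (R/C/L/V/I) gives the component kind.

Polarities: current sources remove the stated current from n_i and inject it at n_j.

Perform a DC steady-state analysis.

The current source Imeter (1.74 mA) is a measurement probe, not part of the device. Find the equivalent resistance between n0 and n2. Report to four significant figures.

MNA unknowns: 3 node voltages V₁..V_3
R1: Y=0.1161 on G[2,1]
R2: Y=0.02123 on G[3,0]
R3: Y=0.5102 on G[1,2]
R4: Y=0.003968 on G[0,3]
R5: Y=0.1059 on G[3,2]
R6: Y=0.0002639 on G[1,3]
R7: Y=0.003534 on G[0,1]
R8: Y=0.0001616 on G[0,1]
R9: Y=0.5747 on G[1,0]
R10: Y=0.001949 on G[2,0]
R11: Y=0.04255 on G[0,1]
R12: Y=0.05076 on G[3,2]
R13: Y=0.8772 on G[0,2]
R14: Y=0.009091 on G[2,1]
R15: Y=0.0001845 on G[2,3]
Imeter: z[0]−=0.00174, z[2]+=0.00174
solve → V1=0.0007244, V2=0.001432, V3=0.001233

R_eq = 0.8231 Ω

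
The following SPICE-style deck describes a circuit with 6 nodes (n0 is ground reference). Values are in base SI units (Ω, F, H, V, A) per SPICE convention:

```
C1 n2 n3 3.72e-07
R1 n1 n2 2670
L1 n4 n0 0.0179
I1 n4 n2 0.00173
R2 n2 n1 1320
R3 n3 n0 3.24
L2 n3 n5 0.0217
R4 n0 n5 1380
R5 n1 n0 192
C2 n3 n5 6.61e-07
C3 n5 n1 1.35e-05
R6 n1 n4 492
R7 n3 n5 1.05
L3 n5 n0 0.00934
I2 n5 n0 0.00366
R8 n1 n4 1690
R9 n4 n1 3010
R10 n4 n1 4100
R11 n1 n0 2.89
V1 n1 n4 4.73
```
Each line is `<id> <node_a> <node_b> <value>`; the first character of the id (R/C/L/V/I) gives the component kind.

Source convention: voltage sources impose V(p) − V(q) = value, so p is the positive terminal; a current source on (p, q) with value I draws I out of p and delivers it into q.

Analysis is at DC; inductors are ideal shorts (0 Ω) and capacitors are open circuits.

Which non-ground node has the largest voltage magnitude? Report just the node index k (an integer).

2

Element admittances at DC:
  Y(C1) = 0.000 S between n2,n3
  Y(R1) = 0.0003745 S between n1,n2
  L1: short n4↔n0 (DC inductor)
  I1: injects 0.00173 A into n2 (from n4)
  Y(R2) = 0.0007576 S between n2,n1
  Y(R3) = 0.3086 S between n3,n0
  L2: short n3↔n5 (DC inductor)
  Y(R4) = 0.0007246 S between n0,n5
  Y(R5) = 0.005208 S between n1,n0
  Y(C2) = 0.000 S between n3,n5
  Y(C3) = 0.000 S between n5,n1
  Y(R6) = 0.002033 S between n1,n4
  Y(R7) = 0.9524 S between n3,n5
  L3: short n5↔n0 (DC inductor)
  I2: injects 0.00366 A into n0 (from n5)
  Y(R8) = 0.0005917 S between n1,n4
  Y(R9) = 0.0003322 S between n4,n1
  Y(R10) = 0.0002439 S between n4,n1
  Y(R11) = 0.3460 S between n1,n0
  V1: constraint V(n1)−V(n4) = 4.73
Assemble and solve the 9×9 MNA system:
  V(n1)=4.730  V(n2)=6.258  V(n3)=0.000  V(n4)=0.000  V(n5)=0.000
  i(L1)=-1.661  i(L2)=0.000  i(L3)=-0.003660  i(V1)=-1.675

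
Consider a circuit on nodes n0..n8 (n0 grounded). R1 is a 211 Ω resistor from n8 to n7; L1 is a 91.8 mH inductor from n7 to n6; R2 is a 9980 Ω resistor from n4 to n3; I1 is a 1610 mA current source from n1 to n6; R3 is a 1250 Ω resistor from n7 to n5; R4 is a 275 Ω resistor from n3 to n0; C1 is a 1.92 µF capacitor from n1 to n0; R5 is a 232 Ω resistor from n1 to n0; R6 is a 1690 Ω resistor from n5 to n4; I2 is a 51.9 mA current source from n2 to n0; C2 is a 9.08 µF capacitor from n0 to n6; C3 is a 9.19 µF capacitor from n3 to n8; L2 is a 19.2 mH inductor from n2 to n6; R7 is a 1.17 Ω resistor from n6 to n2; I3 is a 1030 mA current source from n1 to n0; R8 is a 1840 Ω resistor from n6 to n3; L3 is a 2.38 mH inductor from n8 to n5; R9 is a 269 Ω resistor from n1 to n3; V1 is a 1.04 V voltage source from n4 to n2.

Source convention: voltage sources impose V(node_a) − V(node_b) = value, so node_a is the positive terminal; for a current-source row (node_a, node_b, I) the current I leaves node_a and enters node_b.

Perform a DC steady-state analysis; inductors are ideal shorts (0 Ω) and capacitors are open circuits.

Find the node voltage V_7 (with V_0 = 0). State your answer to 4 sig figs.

2480 V

Apply KCL at each of the 8 non-ground nodes and solve the resulting linear system.
Node n1: branches {I1, C1, R5, I3, R9} → V_1 = -301.3
Node n2: branches {I2, L2, R7, V1} → V_2 = 2480
Node n3: branches {R2, R4, C3, R8, R9} → V_3 = 59.58
Node n4: branches {R2, R6, V1} → V_4 = 2481
Node n5: branches {R3, R6, L3} → V_5 = 2480
Node n6: branches {L1, I1, C2, L2, R7, R8} → V_6 = 2480
Node n7: branches {R1, L1, R3} → V_7 = 2480
Node n8: branches {R1, C3, L3} → V_8 = 2480
Source currents: i(L1)=0.0005560, i(L2)=-0.2951, i(L3)=-0.0004757, i(V1)=-0.2432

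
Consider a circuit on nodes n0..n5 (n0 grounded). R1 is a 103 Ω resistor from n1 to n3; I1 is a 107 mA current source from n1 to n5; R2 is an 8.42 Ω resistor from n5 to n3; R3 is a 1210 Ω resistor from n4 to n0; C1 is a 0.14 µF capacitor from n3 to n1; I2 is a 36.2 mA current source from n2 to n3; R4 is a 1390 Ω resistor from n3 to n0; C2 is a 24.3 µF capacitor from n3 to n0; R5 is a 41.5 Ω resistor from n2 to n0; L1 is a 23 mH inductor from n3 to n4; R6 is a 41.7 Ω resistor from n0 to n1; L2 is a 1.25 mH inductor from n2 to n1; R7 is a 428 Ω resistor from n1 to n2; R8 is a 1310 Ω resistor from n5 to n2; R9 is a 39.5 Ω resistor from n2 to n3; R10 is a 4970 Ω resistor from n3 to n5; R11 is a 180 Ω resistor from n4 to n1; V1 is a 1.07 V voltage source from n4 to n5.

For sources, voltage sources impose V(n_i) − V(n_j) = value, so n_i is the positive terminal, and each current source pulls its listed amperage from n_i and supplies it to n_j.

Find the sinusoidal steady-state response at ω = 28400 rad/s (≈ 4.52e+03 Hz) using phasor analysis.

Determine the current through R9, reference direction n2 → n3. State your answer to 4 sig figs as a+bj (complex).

Apply KCL at each of the 5 non-ground nodes and solve the resulting linear system.
Node n1: branches {R1, I1, C1, R6, L2, R7, R11} → V_1 = -1.939-0.3652j
Node n2: branches {I2, R5, L2, R7, R8, R9} → V_2 = -1.151+0.3541j
Node n3: branches {R1, R2, C1, I2, R4, C2, L1, R9, R10} → V_3 = 0.0005448-0.1054j
Node n4: branches {R3, L1, R11, V1} → V_4 = 1.772-0.09189j
Node n5: branches {I1, R2, R8, R10, V1} → V_5 = 0.7023-0.09189j
Source currents: i(V1)=-0.02210+0.001270j

-0.02915+0.01163j A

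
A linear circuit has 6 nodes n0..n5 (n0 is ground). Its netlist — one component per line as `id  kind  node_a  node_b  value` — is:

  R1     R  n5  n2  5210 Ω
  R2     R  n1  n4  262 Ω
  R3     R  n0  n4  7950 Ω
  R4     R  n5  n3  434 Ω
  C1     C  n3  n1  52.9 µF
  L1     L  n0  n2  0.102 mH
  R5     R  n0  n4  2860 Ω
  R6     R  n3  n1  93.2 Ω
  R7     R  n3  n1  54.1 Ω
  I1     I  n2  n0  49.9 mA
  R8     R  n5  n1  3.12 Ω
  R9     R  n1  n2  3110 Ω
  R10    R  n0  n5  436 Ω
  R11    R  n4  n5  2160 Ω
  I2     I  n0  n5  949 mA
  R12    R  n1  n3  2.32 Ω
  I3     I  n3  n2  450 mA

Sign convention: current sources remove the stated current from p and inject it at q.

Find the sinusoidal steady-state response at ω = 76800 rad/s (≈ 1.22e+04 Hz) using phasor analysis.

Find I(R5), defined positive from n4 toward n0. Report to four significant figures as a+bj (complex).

0.04818+0.0001878j A

MNA unknowns: 5 node voltages V₁..V_5
R1: Y=0.0001919+0.000j on G[5,2]
R2: Y=0.003817+0.000j on G[1,4]
R3: Y=0.0001258+0.000j on G[0,4]
R4: Y=0.002304+0.000j on G[5,3]
C1: Y=0.000+4.063j on G[3,1]
L1: Y=0.000-0.1277j on G[0,2]
R5: Y=0.0003497+0.000j on G[0,4]
R6: Y=0.01073+0.000j on G[3,1]
R7: Y=0.01848+0.000j on G[3,1]
I1: z[2]−=0.0499, z[0]+=0.0499
R8: Y=0.3205+0.000j on G[5,1]
R9: Y=0.0003215+0.000j on G[1,2]
R10: Y=0.002294+0.000j on G[0,5]
R11: Y=0.0004630+0.000j on G[4,5]
I2: z[0]−=0.949, z[5]+=0.949
R12: Y=0.4310+0.000j on G[1,3]
I3: z[3]−=0.45, z[2]+=0.45
solve → V1=152.9+0.5968j, V2=0.01269+3.752j, V3=152.9+0.7052j, V4=137.8+0.5370j, V5=154.6+0.5952j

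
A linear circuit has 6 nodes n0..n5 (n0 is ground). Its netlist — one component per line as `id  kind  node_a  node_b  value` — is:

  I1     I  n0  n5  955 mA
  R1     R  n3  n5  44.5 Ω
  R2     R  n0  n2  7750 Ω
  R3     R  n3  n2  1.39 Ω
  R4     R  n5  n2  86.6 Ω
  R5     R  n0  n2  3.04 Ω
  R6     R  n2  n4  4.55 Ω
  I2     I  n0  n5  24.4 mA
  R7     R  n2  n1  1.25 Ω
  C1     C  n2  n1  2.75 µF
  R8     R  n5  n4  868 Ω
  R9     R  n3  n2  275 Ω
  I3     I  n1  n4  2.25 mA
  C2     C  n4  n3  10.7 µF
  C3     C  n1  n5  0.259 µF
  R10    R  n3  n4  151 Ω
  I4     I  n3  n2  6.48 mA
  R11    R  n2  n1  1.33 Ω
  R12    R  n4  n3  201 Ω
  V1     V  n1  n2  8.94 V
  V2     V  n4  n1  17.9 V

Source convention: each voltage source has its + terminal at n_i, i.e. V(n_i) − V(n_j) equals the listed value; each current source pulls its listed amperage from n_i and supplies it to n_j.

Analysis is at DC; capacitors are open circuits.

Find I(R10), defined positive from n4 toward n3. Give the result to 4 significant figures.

Apply KCL at each of the 5 non-ground nodes and solve the resulting linear system.
Node n1: branches {R7, C1, I3, C3, R11, V1, V2} → V_1 = 11.92
Node n2: branches {R2, R3, R4, R5, R6, R7, C1, R9, I4, R11, V1} → V_2 = 2.976
Node n3: branches {R1, R3, R9, C2, R10, I4, R12} → V_3 = 4.256
Node n4: branches {R6, R8, I3, C2, R10, R12, V2} → V_4 = 29.82
Node n5: branches {I1, R1, R4, I2, R8, C3} → V_5 = 32.52
Source currents: i(V1)=-20.07, i(V2)=-6.190

0.1693 A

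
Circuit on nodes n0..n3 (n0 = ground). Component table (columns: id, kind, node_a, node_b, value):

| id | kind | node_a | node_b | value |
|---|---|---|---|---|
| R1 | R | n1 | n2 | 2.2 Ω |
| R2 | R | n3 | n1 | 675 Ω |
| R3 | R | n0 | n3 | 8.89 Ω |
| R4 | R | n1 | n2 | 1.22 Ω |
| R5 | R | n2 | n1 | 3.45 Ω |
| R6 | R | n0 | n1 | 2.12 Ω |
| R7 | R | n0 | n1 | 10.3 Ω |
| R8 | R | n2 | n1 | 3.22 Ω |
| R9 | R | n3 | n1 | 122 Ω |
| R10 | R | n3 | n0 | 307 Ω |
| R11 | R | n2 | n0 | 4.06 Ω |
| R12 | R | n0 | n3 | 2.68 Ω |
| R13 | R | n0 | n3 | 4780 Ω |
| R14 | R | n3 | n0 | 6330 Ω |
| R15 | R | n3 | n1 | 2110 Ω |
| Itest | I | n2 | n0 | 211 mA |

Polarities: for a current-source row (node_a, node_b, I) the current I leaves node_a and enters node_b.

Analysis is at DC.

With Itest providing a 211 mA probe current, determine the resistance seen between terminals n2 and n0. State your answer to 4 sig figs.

R_eq = 1.452 Ω

Apply KCL at each of the 3 non-ground nodes and solve the resulting linear system.
Node n1: branches {R1, R2, R4, R5, R6, R7, R8, R9, R15} → V_1 = -0.2342
Node n2: branches {R1, R4, R5, R8, R11, Itest} → V_2 = -0.3065
Node n3: branches {R2, R3, R9, R10, R12, R13, R14, R15} → V_3 = -0.004760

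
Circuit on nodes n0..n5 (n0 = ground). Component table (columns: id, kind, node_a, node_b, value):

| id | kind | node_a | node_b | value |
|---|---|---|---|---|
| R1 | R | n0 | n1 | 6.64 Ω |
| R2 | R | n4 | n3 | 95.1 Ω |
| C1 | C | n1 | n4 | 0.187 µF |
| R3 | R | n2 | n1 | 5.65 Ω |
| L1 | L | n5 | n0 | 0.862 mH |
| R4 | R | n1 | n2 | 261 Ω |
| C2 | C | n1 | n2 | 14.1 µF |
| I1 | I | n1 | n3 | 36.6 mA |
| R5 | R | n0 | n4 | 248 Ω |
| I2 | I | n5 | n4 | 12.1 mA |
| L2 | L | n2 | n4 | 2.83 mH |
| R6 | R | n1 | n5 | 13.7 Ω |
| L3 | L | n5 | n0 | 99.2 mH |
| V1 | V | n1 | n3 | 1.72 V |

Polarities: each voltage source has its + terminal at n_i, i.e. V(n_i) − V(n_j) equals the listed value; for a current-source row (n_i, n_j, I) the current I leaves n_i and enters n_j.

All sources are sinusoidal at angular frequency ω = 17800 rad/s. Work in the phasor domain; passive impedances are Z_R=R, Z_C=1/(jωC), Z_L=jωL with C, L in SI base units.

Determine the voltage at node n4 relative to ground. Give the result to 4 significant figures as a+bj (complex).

-0.1389-0.2161j V

MNA unknowns: 5 node voltages V₁..V_5 plus 1 source current (V1)
R1: Y=0.1506+0.000j on G[0,1]
R2: Y=0.01052+0.000j on G[4,3]
C1: Y=0.000+0.003329j on G[1,4]
R3: Y=0.1770+0.000j on G[2,1]
L1: Y=0.000-0.06517j on G[5,0]
R4: Y=0.003831+0.000j on G[1,2]
C2: Y=0.000+0.2510j on G[1,2]
I1: z[1]−=0.0366, z[3]+=0.0366
R5: Y=0.004032+0.000j on G[0,4]
I2: z[5]−=0.0121, z[4]+=0.0121
L2: Y=0.000-0.01985j on G[2,4]
R6: Y=0.07299+0.000j on G[1,5]
L3: Y=0.000-0.0005663j on G[5,0]
V1: row V1−V3=1.72, i_V1 at 1,3
solve → V1=0.03674-0.02080j, V2=0.03795-0.003069j, V3=-1.683-0.02080j, V4=-0.1389-0.2161j, V5=-0.06090-0.07565j
aux → i_V1=-0.05284+0.002054j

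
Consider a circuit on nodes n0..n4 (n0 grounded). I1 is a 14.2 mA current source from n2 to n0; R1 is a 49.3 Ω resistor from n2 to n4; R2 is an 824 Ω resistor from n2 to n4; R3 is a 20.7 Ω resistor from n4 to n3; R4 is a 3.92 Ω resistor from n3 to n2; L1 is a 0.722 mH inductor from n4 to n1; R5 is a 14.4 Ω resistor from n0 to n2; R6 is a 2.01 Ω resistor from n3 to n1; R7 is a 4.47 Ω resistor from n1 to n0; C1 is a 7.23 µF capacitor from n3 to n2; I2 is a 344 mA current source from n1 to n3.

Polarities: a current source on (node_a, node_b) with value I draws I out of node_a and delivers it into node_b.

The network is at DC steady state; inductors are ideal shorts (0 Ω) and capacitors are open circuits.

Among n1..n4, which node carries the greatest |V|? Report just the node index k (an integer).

3

Apply KCL at each of the 4 non-ground nodes and solve the resulting linear system.
Node n1: branches {L1, R6, R7, I2} → V_1 = -0.1426
Node n2: branches {I1, R1, R2, R4, R5, C1} → V_2 = 0.2549
Node n3: branches {R3, R4, R6, C1, I2} → V_3 = 0.4135
Node n4: branches {R1, R2, R3, L1} → V_4 = -0.1426
Source currents: i(L1)=0.03541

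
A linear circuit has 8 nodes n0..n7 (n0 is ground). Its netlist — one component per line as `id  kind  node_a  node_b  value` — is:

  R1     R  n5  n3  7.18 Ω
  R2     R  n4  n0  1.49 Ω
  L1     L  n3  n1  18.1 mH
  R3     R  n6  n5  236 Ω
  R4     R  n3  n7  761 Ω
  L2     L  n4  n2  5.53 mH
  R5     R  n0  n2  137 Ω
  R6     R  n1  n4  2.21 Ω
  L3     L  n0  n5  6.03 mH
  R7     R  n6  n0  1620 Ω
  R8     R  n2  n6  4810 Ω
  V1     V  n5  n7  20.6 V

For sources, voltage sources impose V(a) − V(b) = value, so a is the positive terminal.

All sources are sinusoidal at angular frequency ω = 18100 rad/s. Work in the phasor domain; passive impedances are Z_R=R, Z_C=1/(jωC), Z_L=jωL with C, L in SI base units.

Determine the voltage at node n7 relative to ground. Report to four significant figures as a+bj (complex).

-20.55-0.001514j V

MNA unknowns: 7 node voltages V₁..V_7 plus 1 source current (V1)
R1: Y=0.1393+0.000j on G[5,3]
R2: Y=0.6711+0.000j on G[4,0]
L1: Y=0.000-0.003052j on G[3,1]
R3: Y=0.004237+0.000j on G[6,5]
R4: Y=0.001314+0.000j on G[3,7]
L2: Y=0.000-0.009991j on G[4,2]
R5: Y=0.007299+0.000j on G[0,2]
R6: Y=0.4525+0.000j on G[1,4]
L3: Y=0.000-0.009162j on G[0,5]
R7: Y=0.0006173+0.000j on G[6,0]
R8: Y=0.0002079+0.000j on G[2,6]
V1: row V5−V7=20.6, i_V1 at 5,7
solve → V1=-6.632e-05+0.001620j, V2=0.0007126+0.0009463j, V3=-0.1444-0.004649j, V4=-2.403e-05+0.0006457j, V5=0.04797-0.001514j, V6=0.04018-0.001228j, V7=-20.55-0.001514j
aux → i_V1=-0.02682+4.119e-06j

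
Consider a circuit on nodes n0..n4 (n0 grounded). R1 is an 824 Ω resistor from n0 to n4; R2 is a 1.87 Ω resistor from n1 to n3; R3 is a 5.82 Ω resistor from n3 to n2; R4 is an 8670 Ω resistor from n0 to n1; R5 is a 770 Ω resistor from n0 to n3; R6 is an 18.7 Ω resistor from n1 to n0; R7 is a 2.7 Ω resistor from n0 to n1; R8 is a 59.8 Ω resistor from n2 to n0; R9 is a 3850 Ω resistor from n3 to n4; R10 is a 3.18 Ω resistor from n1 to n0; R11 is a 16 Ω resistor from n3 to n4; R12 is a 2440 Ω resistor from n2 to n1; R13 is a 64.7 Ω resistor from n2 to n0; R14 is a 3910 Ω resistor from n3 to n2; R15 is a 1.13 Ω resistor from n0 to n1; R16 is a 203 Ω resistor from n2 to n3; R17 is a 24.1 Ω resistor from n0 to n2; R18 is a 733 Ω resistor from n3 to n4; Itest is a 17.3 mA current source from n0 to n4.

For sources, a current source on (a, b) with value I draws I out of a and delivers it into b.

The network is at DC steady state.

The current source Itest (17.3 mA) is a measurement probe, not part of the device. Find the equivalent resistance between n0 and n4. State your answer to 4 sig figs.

Apply KCL at each of the 4 non-ground nodes and solve the resulting linear system.
Node n1: branches {R2, R4, R6, R7, R10, R12, R15} → V_1 = 0.009212
Node n2: branches {R3, R8, R12, R13, R14, R16, R17} → V_2 = 0.02621
Node n3: branches {R2, R3, R5, R9, R11, R14, R16, R18} → V_3 = 0.03716
Node n4: branches {R1, R9, R11, R18, Itest} → V_4 = 0.3013

R_eq = 17.41 Ω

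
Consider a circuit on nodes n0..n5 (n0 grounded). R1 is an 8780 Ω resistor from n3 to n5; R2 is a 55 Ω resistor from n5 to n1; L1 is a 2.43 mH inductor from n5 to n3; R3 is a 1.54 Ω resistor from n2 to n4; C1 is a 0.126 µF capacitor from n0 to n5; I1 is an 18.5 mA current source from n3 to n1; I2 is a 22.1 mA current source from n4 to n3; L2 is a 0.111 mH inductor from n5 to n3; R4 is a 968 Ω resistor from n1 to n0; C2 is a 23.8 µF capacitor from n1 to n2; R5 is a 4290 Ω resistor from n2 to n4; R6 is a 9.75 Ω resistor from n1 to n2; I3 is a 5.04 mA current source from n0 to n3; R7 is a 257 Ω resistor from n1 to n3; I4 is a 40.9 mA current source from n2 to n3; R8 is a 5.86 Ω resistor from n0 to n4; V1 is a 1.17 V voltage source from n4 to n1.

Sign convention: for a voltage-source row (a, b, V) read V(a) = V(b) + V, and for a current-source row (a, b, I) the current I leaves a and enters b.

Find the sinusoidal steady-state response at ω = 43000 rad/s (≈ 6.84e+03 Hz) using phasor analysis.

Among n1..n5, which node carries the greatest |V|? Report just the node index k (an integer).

MNA unknowns: 5 node voltages V₁..V_5 plus 1 source current (V1)
R1: Y=0.0001139+0.000j on G[3,5]
R2: Y=0.01818+0.000j on G[5,1]
L1: Y=0.000-0.009570j on G[5,3]
R3: Y=0.6494+0.000j on G[2,4]
C1: Y=0.000+0.005418j on G[0,5]
I1: z[3]−=0.0185, z[1]+=0.0185
I2: z[4]−=0.0221, z[3]+=0.0221
L2: Y=0.000-0.2095j on G[5,3]
R4: Y=0.001033+0.000j on G[1,0]
C2: Y=0.000+1.023j on G[1,2]
R5: Y=0.0002331+0.000j on G[2,4]
R6: Y=0.1026+0.000j on G[1,2]
I3: z[0]−=0.00504, z[3]+=0.00504
R7: Y=0.003891+0.000j on G[1,3]
I4: z[2]−=0.0409, z[3]+=0.0409
R8: Y=0.1706+0.000j on G[0,4]
V1: row V4−V1=1.17, i_V1 at 4,1
solve → V1=-1.144-0.03230j, V2=-0.8083-0.4885j, V3=1.022-0.1289j, V4=0.02641-0.03230j, V5=1.023-0.3166j
aux → i_V1=-0.5688-0.2909j

1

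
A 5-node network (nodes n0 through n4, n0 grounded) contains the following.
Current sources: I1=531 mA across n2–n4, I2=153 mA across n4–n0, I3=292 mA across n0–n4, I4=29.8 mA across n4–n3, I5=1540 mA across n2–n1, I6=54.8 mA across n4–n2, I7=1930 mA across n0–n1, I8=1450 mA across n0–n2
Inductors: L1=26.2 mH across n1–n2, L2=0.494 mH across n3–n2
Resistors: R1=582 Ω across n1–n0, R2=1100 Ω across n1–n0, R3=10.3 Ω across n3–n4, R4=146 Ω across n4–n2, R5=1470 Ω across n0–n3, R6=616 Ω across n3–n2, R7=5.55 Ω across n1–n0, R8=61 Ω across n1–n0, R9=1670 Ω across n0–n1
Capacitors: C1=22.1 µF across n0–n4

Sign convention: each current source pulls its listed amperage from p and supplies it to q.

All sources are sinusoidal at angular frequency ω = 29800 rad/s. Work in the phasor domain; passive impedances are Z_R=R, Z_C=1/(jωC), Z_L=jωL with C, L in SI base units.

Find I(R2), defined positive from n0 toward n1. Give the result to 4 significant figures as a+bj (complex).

Element admittances at ω=29800 rad/s:
  I1: injects 0.531 A into n4 (from n2)
  Y(L1) = 0.000-0.001281j S between n1,n2
  Y(L2) = 0.000-0.06793j S between n3,n2
  Y(R1) = 0.001718+0.000j S between n1,n0
  I2: injects 0.153 A into n0 (from n4)
  I3: injects 0.292 A into n4 (from n0)
  Y(R2) = 0.0009091+0.000j S between n1,n0
  Y(R3) = 0.09709+0.000j S between n3,n4
  Y(R4) = 0.006849+0.000j S between n4,n2
  Y(R5) = 0.0006803+0.000j S between n0,n3
  Y(R6) = 0.001623+0.000j S between n3,n2
  Y(C1) = 0.000+0.6586j S between n0,n4
  I4: injects 0.0298 A into n3 (from n4)
  Y(R7) = 0.1802+0.000j S between n1,n0
  I5: injects 1.54 A into n1 (from n2)
  I6: injects 0.0548 A into n2 (from n4)
  Y(R8) = 0.01639+0.000j S between n1,n0
  I7: injects 1.93 A into n1 (from n0)
  Y(R9) = 0.0005988+0.000j S between n0,n1
  I8: injects 1.45 A into n2 (from n0)
Assemble and solve the 4×4 MNA system:
  V(n1)=17.32+0.1466j  V(n2)=-5.543-7.499j  V(n3)=-5.045+0.1254j  V(n4)=-0.04459-0.09448j

-0.01574-0.0001332j A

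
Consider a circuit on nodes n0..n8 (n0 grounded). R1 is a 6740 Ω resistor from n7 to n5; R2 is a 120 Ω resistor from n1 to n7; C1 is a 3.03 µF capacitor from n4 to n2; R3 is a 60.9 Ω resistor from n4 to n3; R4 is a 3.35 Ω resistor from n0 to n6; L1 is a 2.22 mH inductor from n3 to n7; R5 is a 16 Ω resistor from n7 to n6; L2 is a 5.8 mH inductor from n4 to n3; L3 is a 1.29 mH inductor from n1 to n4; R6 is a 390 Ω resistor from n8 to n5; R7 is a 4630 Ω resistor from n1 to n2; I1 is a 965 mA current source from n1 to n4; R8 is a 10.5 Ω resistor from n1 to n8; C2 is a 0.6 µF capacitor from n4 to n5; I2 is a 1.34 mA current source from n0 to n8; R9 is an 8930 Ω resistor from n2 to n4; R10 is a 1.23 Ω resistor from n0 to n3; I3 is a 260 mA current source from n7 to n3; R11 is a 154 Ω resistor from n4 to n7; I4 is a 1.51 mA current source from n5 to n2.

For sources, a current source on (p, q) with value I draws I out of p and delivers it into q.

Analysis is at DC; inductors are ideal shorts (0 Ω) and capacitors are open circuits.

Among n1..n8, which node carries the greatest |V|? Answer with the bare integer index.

Element admittances at DC:
  Y(R1) = 0.0001484 S between n7,n5
  Y(R2) = 0.008333 S between n1,n7
  Y(C1) = 0.000 S between n4,n2
  Y(R3) = 0.01642 S between n4,n3
  Y(R4) = 0.2985 S between n0,n6
  L1: short n3↔n7 (DC inductor)
  Y(R5) = 0.06250 S between n7,n6
  L2: short n4↔n3 (DC inductor)
  L3: short n1↔n4 (DC inductor)
  Y(R6) = 0.002564 S between n8,n5
  Y(R7) = 0.0002160 S between n1,n2
  I1: injects 0.965 A into n4 (from n1)
  Y(R8) = 0.09524 S between n1,n8
  Y(C2) = 0.000 S between n4,n5
  I2: injects 0.00134 A into n8 (from n0)
  Y(R9) = 0.0001120 S between n2,n4
  Y(R10) = 0.8130 S between n0,n3
  I3: injects 0.26 A into n3 (from n7)
  Y(R11) = 0.006494 S between n4,n7
  I4: injects 0.00151 A into n2 (from n5)
Assemble and solve the 11×11 MNA system:
  V(n1)=0.001550  V(n2)=4.606  V(n3)=0.001550  V(n4)=0.001550  V(n5)=-0.5560  V(n6)=0.0002683  V(n7)=0.001550  V(n8)=0.0006333
  i(L1)=0.2602  i(L2)=0.001423  i(L3)=-0.9641

2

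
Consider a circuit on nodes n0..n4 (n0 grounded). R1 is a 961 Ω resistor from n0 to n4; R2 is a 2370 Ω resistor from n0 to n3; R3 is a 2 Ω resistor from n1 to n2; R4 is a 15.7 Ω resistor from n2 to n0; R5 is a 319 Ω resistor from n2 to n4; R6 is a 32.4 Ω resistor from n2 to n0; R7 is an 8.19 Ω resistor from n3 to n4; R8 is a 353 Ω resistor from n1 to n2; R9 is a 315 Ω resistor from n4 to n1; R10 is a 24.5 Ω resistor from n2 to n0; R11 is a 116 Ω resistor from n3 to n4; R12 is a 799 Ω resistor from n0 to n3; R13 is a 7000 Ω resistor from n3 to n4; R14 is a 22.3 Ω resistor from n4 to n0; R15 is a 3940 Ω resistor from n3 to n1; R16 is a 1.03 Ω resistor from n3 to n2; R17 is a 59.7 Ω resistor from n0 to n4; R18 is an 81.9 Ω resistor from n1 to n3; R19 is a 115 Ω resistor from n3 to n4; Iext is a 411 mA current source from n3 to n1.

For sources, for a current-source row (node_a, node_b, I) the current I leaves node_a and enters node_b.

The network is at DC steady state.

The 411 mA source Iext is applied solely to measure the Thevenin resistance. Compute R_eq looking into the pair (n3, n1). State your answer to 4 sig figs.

Apply KCL at each of the 4 non-ground nodes and solve the resulting linear system.
Node n1: branches {R3, R8, R9, R15, R18, Iext} → V_1 = 0.8718
Node n2: branches {R3, R4, R5, R6, R8, R10, R16} → V_2 = 0.09021
Node n3: branches {R2, R7, R11, R12, R13, R15, R16, R18, R19, Iext} → V_3 = -0.3011
Node n4: branches {R1, R5, R7, R9, R11, R13, R14, R17, R19} → V_4 = -0.1869

R_eq = 2.854 Ω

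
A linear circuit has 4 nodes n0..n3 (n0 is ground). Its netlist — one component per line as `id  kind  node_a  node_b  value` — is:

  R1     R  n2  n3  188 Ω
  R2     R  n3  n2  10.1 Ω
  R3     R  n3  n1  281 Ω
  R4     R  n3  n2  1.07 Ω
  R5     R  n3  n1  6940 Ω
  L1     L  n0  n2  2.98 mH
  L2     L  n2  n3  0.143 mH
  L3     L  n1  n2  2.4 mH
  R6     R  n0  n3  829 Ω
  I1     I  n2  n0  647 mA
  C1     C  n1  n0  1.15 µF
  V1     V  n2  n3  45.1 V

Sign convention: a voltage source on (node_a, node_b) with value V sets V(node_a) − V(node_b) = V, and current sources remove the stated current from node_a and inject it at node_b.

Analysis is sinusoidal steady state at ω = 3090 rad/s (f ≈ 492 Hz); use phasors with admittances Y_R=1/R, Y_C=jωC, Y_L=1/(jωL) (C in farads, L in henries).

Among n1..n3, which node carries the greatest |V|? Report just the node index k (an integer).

3

Apply KCL at each of the 3 non-ground nodes and solve the resulting linear system.
Node n1: branches {R3, R5, L3, C1} → V_1 = -0.1087-7.114j
Node n2: branches {R1, R2, R4, L1, L2, L3, I1, V1} → V_2 = -0.06675-5.689j
Node n3: branches {R1, R2, R3, R4, R5, L2, R6, V1} → V_3 = -45.17-5.689j
Source currents: i(V1)=-47.08+102.1j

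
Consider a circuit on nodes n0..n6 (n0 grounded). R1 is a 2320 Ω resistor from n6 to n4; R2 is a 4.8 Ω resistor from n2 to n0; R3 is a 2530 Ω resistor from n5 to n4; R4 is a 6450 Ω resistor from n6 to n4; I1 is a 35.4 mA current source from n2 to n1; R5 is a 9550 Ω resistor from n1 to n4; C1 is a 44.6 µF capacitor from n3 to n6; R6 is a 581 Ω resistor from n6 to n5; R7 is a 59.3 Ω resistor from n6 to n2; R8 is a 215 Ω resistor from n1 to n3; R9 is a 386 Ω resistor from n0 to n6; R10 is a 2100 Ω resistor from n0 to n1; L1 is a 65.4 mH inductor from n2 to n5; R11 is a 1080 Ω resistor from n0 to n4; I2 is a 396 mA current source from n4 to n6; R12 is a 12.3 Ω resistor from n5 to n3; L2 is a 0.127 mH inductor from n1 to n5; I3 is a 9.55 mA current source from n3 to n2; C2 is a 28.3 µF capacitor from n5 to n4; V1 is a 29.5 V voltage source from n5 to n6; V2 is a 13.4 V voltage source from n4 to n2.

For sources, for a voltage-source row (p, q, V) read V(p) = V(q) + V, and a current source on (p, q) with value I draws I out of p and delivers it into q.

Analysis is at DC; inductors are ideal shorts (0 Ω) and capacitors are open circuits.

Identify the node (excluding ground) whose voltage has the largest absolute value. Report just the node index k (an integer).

Apply KCL at each of the 6 non-ground nodes and solve the resulting linear system.
Node n1: branches {I1, R5, R8, R10, L2} → V_1 = 0.3015
Node n2: branches {R2, I1, R7, L1, I3, V2} → V_2 = 0.3015
Node n3: branches {C1, R8, R12, I3} → V_3 = 0.1904
Node n4: branches {R1, R3, R4, R5, R11, I2, C2, V2} → V_4 = 13.70
Node n5: branches {R3, R6, L1, R12, L2, C2, V1} → V_5 = 0.3015
Node n6: branches {R1, R4, C1, R6, R7, R9, I2, V1} → V_6 = -29.20
Source currents: i(L1)=-1.027, i(L2)=0.03614, i(V1)=-1.045, i(V2)=-0.4405

6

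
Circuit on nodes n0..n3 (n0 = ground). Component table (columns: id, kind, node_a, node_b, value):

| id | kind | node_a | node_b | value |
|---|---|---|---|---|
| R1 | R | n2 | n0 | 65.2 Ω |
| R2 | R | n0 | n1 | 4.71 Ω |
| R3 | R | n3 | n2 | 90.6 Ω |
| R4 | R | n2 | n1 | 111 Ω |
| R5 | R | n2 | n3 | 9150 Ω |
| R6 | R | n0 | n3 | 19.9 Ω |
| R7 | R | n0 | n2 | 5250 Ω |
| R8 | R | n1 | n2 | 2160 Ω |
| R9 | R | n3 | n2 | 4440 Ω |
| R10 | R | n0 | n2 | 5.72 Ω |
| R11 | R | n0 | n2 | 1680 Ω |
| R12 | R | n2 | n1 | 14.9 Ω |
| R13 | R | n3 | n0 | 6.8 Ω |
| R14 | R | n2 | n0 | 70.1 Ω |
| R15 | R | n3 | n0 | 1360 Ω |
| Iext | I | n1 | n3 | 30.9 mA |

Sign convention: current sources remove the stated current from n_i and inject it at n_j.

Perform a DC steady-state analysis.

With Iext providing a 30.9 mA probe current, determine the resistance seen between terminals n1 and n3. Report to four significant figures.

MNA unknowns: 3 node voltages V₁..V_3
R1: Y=0.01534 on G[2,0]
R2: Y=0.2123 on G[0,1]
R3: Y=0.01104 on G[3,2]
R4: Y=0.009009 on G[2,1]
R5: Y=0.0001093 on G[2,3]
R6: Y=0.05025 on G[0,3]
R7: Y=0.0001905 on G[0,2]
R8: Y=0.0004630 on G[1,2]
R9: Y=0.0002252 on G[3,2]
R10: Y=0.1748 on G[0,2]
R11: Y=0.0005952 on G[0,2]
R12: Y=0.06711 on G[2,1]
R13: Y=0.1471 on G[3,0]
R14: Y=0.01427 on G[2,0]
R15: Y=0.0007353 on G[3,0]
Iext: z[1]−=0.0309, z[3]+=0.0309
solve → V1=-0.1133, V2=-0.02392, V3=0.1463

R_eq = 8.400 Ω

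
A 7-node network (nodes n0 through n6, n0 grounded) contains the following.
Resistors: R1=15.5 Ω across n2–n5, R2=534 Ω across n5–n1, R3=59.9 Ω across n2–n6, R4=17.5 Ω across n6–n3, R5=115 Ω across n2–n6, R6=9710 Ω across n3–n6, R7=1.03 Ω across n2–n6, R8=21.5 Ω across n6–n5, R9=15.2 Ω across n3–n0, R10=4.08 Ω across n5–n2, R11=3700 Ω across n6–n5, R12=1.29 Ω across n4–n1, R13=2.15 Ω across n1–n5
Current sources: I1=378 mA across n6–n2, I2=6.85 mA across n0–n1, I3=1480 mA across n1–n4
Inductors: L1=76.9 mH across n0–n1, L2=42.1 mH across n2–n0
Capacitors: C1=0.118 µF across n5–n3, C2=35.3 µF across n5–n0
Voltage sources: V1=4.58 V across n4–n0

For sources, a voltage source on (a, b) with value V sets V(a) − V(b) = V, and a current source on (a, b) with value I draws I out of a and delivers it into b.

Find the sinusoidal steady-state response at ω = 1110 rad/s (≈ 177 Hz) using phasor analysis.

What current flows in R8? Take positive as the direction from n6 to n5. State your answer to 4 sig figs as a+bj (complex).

-0.02450+0.006244j A

MNA unknowns: 6 node voltages V₁..V_6 plus 1 source current (V1)
R1: Y=0.06452+0.000j on G[2,5]
R2: Y=0.001873+0.000j on G[5,1]
I1: z[6]−=0.378, z[2]+=0.378
R3: Y=0.01669+0.000j on G[2,6]
I2: z[0]−=0.00685, z[1]+=0.00685
R4: Y=0.05714+0.000j on G[6,3]
L1: Y=0.000-0.01172j on G[0,1]
I3: z[1]−=1.48, z[4]+=1.48
R5: Y=0.008696+0.000j on G[2,6]
R6: Y=0.0001030+0.000j on G[3,6]
R7: Y=0.9709+0.000j on G[2,6]
R8: Y=0.04651+0.000j on G[6,5]
R9: Y=0.06579+0.000j on G[3,0]
R10: Y=0.2451+0.000j on G[5,2]
L2: Y=0.000-0.02140j on G[2,0]
R11: Y=0.0002703+0.000j on G[6,5]
R12: Y=0.7752+0.000j on G[4,1]
C1: Y=0.000+0.0001310j on G[5,3]
C2: Y=0.000+0.03918j on G[5,0]
R13: Y=0.4651+0.000j on G[1,5]
V1: row V4−V0=4.58, i_V1 at 4,0
solve → V1=2.597-0.02095j, V2=2.346+0.01999j, V3=0.8992+0.007881j, V4=4.580+0.000j, V5=2.459-0.1209j, V6=1.932+0.01337j
aux → i_V1=-0.05723-0.01624j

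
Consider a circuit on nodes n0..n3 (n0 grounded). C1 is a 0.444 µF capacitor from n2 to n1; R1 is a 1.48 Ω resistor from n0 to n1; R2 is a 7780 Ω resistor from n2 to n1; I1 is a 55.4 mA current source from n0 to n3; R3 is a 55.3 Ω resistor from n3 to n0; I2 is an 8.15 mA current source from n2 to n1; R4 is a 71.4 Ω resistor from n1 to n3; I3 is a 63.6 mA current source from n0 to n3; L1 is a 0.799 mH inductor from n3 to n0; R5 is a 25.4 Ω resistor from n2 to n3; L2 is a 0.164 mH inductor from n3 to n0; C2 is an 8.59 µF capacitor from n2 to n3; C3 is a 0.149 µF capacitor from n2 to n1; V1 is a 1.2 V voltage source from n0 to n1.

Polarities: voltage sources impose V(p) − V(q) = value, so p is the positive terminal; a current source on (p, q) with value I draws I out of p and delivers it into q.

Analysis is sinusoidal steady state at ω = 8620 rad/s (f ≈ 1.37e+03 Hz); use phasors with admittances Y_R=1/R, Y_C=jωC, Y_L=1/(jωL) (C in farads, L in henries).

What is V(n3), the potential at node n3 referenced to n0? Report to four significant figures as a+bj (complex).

MNA unknowns: 3 node voltages V₁..V_3 plus 1 source current (V1)
C1: Y=0.000+0.003827j on G[2,1]
R1: Y=0.6757+0.000j on G[0,1]
R2: Y=0.0001285+0.000j on G[2,1]
I1: z[0]−=0.0554, z[3]+=0.0554
R3: Y=0.01808+0.000j on G[3,0]
I2: z[2]−=0.00815, z[1]+=0.00815
R4: Y=0.01401+0.000j on G[1,3]
I3: z[0]−=0.0636, z[3]+=0.0636
L1: Y=0.000-0.1452j on G[3,0]
R5: Y=0.03937+0.000j on G[2,3]
L2: Y=0.000-0.7074j on G[3,0]
C2: Y=0.000+0.07405j on G[2,3]
C3: Y=0.000+0.001284j on G[2,1]
V1: row V0−V1=1.2, i_V1 at 0,1
solve → V1=-1.200+0.000j, V2=-0.09097+0.1577j, V3=0.01084+0.1107j
aux → i_V1=-0.8353-0.007239j

0.01084+0.1107j V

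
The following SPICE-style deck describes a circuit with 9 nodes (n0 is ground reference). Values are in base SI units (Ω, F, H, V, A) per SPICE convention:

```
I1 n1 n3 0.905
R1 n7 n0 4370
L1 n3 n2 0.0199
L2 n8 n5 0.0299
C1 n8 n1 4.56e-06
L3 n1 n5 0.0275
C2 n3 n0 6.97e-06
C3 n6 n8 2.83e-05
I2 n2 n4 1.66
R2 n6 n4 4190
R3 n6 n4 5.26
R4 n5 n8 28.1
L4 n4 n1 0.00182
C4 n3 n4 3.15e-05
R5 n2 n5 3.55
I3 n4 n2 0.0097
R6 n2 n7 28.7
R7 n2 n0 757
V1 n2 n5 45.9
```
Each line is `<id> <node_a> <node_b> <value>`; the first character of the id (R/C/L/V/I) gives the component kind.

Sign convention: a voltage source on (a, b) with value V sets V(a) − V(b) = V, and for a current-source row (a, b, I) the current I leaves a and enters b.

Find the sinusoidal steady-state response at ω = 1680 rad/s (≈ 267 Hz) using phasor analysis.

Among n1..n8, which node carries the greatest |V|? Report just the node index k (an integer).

8

MNA unknowns: 8 node voltages V₁..V_8 plus 1 source current (V1)
I1: z[1]−=0.905, z[3]+=0.905
R1: Y=0.0002288+0.000j on G[7,0]
L1: Y=0.000-0.02991j on G[3,2]
L2: Y=0.000-0.01991j on G[8,5]
C1: Y=0.000+0.007661j on G[8,1]
L3: Y=0.000-0.02165j on G[1,5]
C2: Y=0.000+0.01171j on G[3,0]
C3: Y=0.000+0.04754j on G[6,8]
I2: z[2]−=1.66, z[4]+=1.66
R2: Y=0.0002387+0.000j on G[6,4]
R3: Y=0.1901+0.000j on G[6,4]
R4: Y=0.03559+0.000j on G[5,8]
L4: Y=0.000-0.3271j on G[4,1]
C4: Y=0.000+0.05292j on G[3,4]
R5: Y=0.2817+0.000j on G[2,5]
I3: z[4]−=0.0097, z[2]+=0.0097
R6: Y=0.03484+0.000j on G[2,7]
R7: Y=0.001321+0.000j on G[2,0]
V1: row V2−V5=45.9, i_V1 at 2,5
solve → V1=-3.247+15.67j, V2=-0.7851+4.924j, V3=-0.6511-0.1038j, V4=-0.8709+19.82j, V5=-46.69+4.924j, V6=-7.960+15.67j, V7=-0.7800+4.892j, V8=-24.55+44.05j
aux → i_V1=-14.73-0.01163j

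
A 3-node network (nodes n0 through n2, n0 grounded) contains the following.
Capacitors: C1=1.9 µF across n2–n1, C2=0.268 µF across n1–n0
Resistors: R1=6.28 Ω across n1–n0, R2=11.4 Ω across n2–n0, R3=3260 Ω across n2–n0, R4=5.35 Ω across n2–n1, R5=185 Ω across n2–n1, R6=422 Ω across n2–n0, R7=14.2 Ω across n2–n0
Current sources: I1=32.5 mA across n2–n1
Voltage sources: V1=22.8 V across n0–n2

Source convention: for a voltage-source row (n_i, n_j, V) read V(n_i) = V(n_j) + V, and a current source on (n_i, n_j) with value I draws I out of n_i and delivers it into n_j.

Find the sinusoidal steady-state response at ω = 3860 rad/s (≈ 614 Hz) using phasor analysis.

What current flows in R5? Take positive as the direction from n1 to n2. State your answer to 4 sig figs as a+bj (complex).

0.05630-0.0009775j A

MNA unknowns: 2 node voltages V₁..V_2 plus 1 source current (V1)
C1: Y=0.000+0.007334j on G[2,1]
R1: Y=0.1592+0.000j on G[1,0]
C2: Y=0.000+0.001034j on G[1,0]
R2: Y=0.08772+0.000j on G[2,0]
I1: z[2]−=0.0325, z[1]+=0.0325
R3: Y=0.0003067+0.000j on G[2,0]
R4: Y=0.1869+0.000j on G[2,1]
R5: Y=0.005405+0.000j on G[2,1]
R6: Y=0.002370+0.000j on G[2,0]
R7: Y=0.07042+0.000j on G[2,0]
V1: row V0−V2=22.8, i_V1 at 0,2
solve → V1=-12.38-0.1808j, V2=-22.80+0.000j
aux → i_V1=-5.639-0.04161j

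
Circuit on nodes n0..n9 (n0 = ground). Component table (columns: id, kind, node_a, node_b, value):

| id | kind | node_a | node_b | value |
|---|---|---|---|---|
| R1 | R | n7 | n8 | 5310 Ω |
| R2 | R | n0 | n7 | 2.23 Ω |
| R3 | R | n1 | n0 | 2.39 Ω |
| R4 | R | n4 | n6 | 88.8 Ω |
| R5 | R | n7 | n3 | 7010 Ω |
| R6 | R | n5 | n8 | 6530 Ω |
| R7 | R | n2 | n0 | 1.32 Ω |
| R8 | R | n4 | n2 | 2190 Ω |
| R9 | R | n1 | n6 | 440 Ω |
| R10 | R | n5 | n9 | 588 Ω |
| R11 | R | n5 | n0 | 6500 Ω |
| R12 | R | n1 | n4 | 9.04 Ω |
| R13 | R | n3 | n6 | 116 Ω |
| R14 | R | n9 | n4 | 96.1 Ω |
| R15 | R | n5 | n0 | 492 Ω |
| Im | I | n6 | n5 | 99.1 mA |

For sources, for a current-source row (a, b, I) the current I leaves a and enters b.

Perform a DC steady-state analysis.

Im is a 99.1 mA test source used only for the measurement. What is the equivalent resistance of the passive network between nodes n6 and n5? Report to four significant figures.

R_eq = 343.5 Ω

Apply KCL at each of the 9 non-ground nodes and solve the resulting linear system.
Node n1: branches {R3, R9, R12} → V_1 = -0.1399
Node n2: branches {R7, R8} → V_2 = -0.0003094
Node n3: branches {R5, R13} → V_3 = -7.568
Node n4: branches {R4, R8, R12, R14} → V_4 = -0.5137
Node n5: branches {R6, R10, R11, R15, Im} → V_5 = 26.35
Node n6: branches {R4, R9, R13, Im} → V_6 = -7.693
Node n7: branches {R1, R2, R5} → V_7 = 0.002554
Node n8: branches {R1, R6} → V_8 = 11.82
Node n9: branches {R10, R14} → V_9 = 3.260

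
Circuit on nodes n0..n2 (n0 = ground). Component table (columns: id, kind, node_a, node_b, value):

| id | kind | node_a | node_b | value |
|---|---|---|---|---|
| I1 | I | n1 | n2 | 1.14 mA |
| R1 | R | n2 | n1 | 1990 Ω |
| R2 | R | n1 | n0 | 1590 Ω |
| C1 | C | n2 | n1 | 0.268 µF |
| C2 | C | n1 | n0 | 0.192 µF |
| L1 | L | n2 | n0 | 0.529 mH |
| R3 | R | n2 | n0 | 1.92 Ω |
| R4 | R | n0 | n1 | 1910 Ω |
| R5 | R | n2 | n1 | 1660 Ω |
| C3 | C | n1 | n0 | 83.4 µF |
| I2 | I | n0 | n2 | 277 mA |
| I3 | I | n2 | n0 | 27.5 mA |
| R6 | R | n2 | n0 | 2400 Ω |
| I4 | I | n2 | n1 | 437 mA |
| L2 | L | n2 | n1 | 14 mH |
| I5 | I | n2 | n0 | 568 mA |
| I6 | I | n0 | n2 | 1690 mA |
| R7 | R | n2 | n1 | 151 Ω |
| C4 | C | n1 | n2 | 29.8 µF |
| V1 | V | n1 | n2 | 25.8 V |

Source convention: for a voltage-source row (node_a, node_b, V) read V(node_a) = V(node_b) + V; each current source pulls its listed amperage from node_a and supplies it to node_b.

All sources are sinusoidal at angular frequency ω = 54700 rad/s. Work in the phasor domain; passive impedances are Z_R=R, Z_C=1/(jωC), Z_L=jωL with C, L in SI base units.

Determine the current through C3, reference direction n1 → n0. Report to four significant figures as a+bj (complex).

Element admittances at ω=54700 rad/s:
  I1: injects 0.00114 A into n2 (from n1)
  Y(R1) = 0.0005025+0.000j S between n2,n1
  Y(R2) = 0.0006289+0.000j S between n1,n0
  Y(C1) = 0.000+0.01466j S between n2,n1
  Y(C2) = 0.000+0.01050j S between n1,n0
  Y(L1) = 0.000-0.03456j S between n2,n0
  Y(R3) = 0.5208+0.000j S between n2,n0
  Y(R4) = 0.0005236+0.000j S between n0,n1
  Y(R5) = 0.0006024+0.000j S between n2,n1
  Y(C3) = 0.000+4.562j S between n1,n0
  I2: injects 0.277 A into n2 (from n0)
  I3: injects 0.0275 A into n0 (from n2)
  Y(R6) = 0.0004167+0.000j S between n2,n0
  I4: injects 0.437 A into n1 (from n2)
  Y(L2) = 0.000-0.001306j S between n2,n1
  I5: injects 0.568 A into n0 (from n2)
  I6: injects 1.69 A into n2 (from n0)
  Y(R7) = 0.006623+0.000j S between n2,n1
  Y(C4) = 0.000+1.630j S between n1,n2
  V1: constraint V(n1)−V(n2) = 25.8
Assemble and solve the 3×3 MNA system:
  V(n1)=0.1771-3.245j  V(n2)=-25.62-3.245j
  i(V1)=-14.60-43.21j

14.81+0.8080j A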